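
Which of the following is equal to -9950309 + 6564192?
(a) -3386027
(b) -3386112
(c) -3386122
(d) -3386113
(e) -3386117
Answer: e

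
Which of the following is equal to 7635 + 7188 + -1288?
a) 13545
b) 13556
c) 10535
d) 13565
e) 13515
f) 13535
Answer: f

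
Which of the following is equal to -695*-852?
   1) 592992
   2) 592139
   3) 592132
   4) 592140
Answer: 4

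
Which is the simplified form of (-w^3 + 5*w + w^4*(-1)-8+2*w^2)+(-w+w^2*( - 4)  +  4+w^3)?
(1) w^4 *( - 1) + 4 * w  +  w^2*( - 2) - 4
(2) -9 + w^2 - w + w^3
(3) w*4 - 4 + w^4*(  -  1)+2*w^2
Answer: 1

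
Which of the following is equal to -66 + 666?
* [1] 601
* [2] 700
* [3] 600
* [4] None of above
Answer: 3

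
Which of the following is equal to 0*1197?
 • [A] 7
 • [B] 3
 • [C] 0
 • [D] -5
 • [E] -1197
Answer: C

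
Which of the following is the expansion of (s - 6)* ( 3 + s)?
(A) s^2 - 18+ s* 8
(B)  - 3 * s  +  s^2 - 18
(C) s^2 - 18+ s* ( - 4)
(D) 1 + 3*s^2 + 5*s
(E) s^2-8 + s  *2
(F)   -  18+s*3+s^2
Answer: B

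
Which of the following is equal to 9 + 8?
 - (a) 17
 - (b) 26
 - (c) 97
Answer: a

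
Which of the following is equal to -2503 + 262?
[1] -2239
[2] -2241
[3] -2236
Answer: 2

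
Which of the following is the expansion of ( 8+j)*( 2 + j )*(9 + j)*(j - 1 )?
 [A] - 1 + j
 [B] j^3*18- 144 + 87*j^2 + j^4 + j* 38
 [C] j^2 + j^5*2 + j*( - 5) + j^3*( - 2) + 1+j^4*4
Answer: B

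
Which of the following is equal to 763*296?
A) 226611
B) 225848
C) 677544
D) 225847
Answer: B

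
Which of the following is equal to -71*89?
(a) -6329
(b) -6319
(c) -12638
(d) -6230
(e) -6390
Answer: b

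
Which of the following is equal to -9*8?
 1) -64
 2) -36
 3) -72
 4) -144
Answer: 3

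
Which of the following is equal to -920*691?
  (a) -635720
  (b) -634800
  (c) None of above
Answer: a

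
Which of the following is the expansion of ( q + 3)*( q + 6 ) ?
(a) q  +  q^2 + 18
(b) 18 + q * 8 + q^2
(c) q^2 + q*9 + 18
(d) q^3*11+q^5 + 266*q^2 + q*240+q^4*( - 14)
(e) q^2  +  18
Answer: c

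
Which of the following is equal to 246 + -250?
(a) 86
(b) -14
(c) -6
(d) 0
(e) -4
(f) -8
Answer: e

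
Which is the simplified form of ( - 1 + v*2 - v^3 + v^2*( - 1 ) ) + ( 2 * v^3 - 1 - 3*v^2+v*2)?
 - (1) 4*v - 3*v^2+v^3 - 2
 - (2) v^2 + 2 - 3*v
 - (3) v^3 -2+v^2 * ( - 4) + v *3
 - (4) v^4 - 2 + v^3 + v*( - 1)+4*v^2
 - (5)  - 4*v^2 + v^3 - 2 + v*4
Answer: 5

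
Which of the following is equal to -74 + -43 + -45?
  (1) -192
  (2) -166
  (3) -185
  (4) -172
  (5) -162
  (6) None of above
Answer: 5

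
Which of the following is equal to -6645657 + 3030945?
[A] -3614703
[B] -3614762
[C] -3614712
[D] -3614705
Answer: C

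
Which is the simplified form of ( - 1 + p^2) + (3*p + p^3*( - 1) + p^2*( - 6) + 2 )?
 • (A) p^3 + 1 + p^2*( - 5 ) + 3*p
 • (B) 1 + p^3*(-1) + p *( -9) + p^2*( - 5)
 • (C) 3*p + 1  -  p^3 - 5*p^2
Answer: C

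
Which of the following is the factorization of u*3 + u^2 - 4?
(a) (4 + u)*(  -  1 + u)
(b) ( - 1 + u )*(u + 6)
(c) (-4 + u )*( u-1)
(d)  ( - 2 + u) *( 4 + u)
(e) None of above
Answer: a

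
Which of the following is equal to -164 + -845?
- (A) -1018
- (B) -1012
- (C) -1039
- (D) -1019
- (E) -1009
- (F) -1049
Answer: E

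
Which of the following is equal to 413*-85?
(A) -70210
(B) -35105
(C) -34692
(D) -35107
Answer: B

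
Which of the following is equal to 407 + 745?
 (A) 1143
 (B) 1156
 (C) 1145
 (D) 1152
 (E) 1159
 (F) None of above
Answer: D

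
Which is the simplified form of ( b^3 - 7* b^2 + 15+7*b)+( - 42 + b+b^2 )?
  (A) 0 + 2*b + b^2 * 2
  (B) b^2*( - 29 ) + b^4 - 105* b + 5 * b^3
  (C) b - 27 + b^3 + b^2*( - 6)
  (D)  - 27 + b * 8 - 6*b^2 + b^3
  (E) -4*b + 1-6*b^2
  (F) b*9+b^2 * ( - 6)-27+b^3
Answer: D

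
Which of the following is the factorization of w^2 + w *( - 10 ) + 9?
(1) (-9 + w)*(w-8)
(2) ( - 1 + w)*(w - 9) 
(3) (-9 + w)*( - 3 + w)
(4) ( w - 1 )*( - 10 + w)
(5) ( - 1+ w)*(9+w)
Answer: 2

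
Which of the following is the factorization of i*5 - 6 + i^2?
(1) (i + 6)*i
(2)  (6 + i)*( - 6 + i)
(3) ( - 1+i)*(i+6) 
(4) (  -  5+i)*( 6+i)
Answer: 3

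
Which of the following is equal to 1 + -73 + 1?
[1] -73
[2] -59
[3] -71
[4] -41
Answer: 3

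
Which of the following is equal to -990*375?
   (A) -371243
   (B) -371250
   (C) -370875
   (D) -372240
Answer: B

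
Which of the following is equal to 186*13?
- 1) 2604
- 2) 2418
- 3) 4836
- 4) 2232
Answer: 2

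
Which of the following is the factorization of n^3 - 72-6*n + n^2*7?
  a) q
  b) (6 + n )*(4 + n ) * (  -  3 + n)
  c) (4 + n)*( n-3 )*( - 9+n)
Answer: b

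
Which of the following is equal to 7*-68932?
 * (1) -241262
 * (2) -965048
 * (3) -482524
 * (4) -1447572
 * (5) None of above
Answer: 3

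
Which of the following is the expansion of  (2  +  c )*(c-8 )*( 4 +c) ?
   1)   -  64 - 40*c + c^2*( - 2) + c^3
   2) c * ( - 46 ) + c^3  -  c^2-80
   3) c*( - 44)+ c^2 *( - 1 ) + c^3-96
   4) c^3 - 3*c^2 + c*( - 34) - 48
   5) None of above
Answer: 1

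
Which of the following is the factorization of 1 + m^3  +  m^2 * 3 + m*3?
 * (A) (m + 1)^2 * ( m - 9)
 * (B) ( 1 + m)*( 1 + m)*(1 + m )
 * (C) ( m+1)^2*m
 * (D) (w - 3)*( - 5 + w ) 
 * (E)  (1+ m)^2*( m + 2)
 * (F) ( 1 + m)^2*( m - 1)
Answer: B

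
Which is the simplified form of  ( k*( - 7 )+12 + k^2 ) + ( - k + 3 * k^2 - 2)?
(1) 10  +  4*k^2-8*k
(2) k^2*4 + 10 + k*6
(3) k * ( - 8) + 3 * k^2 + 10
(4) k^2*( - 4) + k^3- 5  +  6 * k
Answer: 1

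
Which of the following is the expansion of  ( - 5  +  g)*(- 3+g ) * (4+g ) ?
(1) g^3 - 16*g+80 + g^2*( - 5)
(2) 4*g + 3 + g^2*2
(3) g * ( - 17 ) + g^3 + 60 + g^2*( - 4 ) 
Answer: 3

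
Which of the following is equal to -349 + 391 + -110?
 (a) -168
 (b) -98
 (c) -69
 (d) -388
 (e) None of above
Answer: e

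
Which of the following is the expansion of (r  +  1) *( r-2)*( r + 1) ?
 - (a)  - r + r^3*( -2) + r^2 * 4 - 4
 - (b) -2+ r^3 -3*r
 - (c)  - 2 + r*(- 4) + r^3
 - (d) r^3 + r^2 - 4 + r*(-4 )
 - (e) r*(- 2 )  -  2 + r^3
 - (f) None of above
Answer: b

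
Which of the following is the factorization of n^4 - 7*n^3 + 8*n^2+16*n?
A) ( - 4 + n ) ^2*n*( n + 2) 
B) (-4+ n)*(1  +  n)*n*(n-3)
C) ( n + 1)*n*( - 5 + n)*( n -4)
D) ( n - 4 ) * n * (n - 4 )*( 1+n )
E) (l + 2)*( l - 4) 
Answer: D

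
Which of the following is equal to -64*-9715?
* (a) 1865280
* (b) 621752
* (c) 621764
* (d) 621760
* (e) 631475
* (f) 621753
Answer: d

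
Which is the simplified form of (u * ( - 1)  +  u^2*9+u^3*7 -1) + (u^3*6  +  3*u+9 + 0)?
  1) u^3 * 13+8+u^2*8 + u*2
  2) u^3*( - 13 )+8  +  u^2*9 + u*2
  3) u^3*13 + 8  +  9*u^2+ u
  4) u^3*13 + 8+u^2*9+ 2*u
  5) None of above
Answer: 4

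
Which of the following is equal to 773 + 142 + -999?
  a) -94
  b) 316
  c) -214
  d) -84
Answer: d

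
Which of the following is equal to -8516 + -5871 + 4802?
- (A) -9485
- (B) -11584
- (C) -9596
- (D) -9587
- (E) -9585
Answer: E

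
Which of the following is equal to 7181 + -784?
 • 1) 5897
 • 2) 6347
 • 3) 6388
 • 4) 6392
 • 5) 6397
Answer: 5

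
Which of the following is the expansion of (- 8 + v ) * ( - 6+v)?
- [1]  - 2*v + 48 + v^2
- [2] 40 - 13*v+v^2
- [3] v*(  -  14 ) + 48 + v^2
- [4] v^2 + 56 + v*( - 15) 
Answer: 3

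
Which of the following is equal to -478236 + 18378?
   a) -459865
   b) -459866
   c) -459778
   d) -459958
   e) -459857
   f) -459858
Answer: f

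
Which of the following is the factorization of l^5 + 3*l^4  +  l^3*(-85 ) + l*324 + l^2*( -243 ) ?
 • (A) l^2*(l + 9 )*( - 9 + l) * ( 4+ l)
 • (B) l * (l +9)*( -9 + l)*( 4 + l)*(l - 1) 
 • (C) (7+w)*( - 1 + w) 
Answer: B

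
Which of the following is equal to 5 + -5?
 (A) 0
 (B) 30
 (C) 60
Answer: A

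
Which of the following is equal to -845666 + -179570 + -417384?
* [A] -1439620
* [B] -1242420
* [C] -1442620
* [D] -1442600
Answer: C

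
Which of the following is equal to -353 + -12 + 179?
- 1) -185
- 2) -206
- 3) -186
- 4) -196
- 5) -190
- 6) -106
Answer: 3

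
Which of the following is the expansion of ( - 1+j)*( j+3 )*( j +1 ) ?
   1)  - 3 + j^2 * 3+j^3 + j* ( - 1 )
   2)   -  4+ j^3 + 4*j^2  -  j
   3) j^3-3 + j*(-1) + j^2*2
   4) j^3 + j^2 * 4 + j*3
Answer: 1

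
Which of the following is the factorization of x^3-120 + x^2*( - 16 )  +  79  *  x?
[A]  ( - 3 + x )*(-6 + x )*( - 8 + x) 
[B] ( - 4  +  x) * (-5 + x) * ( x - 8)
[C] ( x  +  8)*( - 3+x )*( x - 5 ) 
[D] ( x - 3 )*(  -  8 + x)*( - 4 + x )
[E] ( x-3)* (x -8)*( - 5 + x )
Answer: E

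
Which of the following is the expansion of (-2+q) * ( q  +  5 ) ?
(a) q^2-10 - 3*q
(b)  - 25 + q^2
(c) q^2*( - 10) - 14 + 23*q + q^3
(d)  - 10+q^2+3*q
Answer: d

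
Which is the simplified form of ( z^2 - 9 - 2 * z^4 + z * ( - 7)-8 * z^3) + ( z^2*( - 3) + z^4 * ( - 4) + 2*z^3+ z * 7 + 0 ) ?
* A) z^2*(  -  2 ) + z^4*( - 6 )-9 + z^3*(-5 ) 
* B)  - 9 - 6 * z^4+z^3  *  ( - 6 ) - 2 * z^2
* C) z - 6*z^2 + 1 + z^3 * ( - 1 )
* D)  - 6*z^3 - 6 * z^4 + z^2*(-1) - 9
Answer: B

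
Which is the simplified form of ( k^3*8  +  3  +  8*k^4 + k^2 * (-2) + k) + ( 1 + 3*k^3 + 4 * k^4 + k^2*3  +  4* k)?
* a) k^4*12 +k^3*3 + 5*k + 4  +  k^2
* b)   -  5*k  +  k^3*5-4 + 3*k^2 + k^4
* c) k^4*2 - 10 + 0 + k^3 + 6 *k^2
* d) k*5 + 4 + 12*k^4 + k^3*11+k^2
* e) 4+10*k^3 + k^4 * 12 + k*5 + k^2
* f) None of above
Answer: d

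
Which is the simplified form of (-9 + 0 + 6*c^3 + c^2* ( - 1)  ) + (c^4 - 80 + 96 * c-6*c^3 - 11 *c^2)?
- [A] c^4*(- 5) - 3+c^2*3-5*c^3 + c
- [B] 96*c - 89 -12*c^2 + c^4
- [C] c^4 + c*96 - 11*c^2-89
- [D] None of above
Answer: B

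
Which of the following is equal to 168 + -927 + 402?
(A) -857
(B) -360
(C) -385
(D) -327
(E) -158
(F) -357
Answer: F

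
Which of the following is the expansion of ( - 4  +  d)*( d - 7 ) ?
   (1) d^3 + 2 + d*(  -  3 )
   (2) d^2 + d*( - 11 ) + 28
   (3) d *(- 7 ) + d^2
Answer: 2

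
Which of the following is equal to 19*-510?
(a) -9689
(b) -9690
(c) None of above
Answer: b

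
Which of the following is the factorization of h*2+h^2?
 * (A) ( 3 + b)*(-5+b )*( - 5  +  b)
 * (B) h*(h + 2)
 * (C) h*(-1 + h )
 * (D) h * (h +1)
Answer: B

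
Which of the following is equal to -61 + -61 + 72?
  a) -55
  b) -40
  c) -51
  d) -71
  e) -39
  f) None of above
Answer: f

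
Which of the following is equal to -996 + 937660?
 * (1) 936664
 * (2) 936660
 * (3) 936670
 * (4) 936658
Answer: 1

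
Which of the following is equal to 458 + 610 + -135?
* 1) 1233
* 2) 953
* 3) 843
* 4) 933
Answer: 4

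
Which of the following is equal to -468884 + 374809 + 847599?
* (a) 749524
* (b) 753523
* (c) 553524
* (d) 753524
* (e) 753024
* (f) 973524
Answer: d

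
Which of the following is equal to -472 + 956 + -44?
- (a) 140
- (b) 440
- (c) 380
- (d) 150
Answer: b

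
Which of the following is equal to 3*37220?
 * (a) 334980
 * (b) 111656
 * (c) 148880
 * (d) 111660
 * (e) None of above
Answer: d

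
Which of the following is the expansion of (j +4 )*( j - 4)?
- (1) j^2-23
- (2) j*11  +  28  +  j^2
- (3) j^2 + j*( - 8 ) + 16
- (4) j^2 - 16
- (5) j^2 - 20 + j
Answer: 4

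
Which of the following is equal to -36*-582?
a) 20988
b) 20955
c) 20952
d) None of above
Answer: c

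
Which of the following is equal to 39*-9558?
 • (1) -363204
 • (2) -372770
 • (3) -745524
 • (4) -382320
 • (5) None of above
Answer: 5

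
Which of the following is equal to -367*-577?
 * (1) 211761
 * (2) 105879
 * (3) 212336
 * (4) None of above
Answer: 4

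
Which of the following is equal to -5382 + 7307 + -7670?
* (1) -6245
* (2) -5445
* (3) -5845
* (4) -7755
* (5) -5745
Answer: 5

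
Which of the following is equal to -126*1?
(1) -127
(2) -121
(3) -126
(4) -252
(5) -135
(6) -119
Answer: 3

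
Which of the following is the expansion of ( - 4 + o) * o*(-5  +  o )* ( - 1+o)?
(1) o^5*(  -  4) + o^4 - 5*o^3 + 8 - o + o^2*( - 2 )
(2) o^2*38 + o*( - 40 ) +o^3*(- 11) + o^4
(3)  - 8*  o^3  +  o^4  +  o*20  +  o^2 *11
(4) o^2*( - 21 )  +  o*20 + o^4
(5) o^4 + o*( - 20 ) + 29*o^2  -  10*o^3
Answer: 5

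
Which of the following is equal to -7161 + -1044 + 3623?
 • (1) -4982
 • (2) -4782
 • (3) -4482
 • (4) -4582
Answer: 4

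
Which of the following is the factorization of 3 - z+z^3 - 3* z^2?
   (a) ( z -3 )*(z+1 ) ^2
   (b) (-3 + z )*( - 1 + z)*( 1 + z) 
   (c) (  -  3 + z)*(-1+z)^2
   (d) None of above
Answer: b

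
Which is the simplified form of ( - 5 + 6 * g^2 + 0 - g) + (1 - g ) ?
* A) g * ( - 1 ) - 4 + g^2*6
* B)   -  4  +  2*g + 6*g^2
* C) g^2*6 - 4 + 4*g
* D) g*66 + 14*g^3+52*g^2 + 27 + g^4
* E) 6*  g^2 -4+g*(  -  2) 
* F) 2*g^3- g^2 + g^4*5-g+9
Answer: E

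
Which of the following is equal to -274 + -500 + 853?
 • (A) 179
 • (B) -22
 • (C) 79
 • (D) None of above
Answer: C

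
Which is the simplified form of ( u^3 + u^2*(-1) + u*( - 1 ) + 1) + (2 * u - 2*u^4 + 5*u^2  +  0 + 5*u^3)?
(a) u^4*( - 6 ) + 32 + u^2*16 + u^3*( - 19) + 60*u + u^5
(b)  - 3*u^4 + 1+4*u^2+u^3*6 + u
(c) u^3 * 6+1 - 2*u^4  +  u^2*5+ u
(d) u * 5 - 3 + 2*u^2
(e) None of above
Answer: e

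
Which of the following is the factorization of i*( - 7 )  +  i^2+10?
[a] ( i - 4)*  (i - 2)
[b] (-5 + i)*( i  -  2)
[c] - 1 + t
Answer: b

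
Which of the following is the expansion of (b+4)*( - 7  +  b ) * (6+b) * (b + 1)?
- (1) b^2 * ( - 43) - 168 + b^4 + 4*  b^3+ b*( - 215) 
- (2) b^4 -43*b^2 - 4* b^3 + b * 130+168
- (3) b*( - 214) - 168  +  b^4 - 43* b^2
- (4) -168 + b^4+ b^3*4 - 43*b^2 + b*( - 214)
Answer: 4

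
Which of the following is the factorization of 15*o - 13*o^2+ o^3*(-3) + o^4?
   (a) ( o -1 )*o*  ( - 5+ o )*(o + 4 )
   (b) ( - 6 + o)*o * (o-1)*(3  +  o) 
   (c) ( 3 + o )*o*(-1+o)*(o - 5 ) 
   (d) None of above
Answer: c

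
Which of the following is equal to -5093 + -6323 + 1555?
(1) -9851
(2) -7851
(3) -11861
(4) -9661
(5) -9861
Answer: 5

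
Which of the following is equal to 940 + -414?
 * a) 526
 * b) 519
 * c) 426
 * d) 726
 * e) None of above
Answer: a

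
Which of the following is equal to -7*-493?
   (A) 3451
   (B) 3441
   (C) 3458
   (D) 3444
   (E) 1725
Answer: A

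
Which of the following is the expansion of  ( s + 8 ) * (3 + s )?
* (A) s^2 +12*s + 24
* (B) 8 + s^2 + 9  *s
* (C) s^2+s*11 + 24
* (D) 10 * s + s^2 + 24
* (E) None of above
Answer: C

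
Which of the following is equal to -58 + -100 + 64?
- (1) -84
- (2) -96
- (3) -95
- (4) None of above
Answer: 4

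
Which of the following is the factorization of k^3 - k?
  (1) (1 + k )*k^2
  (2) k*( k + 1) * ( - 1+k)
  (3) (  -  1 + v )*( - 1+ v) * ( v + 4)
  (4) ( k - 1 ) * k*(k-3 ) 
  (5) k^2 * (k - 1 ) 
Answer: 2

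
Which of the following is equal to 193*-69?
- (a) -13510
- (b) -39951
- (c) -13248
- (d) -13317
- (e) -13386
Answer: d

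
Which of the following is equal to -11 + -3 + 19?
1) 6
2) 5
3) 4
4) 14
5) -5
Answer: 2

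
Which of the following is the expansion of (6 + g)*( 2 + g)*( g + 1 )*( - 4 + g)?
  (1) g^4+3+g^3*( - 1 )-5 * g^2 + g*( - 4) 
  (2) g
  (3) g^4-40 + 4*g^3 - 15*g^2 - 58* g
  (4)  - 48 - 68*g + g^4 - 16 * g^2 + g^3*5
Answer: 4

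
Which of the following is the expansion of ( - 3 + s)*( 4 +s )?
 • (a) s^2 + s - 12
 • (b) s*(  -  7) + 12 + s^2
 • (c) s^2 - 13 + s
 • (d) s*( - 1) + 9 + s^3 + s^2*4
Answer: a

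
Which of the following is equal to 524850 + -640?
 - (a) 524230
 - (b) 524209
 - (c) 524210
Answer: c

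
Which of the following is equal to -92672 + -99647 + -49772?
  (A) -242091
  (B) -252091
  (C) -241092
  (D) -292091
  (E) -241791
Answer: A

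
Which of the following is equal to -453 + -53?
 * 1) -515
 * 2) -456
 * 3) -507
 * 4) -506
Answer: 4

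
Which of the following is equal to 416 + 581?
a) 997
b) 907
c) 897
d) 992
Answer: a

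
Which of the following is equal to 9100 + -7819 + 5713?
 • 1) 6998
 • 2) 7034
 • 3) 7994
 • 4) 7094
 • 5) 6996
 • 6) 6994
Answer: 6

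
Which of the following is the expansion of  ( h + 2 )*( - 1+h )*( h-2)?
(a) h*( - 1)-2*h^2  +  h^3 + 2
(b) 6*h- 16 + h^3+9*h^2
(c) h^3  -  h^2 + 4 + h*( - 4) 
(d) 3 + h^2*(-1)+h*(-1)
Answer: c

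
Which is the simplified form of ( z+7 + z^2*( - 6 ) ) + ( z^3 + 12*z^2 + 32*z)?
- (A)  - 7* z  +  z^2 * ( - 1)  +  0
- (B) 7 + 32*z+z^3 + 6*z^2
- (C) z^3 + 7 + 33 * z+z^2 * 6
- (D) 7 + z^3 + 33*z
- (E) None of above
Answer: C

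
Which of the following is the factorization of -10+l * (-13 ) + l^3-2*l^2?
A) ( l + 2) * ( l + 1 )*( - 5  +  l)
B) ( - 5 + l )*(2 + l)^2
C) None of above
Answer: A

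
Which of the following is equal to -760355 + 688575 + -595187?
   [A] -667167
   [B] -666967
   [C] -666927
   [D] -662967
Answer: B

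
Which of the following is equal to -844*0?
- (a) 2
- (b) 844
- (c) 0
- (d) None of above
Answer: c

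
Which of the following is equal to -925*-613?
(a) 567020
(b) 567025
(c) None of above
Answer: b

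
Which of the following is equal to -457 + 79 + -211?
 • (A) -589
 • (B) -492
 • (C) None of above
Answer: A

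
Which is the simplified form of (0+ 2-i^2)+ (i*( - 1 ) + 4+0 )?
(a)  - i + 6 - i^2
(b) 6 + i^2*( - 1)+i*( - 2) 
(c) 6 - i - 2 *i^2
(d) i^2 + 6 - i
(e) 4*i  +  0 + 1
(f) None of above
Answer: a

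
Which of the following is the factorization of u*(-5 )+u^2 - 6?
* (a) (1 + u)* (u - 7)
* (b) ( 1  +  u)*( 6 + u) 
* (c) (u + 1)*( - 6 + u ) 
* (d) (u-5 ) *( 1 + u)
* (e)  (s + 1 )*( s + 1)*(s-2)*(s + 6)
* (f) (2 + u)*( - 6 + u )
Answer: c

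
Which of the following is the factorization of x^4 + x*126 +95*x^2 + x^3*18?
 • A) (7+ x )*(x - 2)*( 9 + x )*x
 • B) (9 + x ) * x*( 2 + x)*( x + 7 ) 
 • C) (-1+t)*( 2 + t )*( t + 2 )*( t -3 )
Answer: B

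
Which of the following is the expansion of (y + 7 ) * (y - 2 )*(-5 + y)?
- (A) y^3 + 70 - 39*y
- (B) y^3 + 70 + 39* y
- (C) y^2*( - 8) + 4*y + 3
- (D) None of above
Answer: A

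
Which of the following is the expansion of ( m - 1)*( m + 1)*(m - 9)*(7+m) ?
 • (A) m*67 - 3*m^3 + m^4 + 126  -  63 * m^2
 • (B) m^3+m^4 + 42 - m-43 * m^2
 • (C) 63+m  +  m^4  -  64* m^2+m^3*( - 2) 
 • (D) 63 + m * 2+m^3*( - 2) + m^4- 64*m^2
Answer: D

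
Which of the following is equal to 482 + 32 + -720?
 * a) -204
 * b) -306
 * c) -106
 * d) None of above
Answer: d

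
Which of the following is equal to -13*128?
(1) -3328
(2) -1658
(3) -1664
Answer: 3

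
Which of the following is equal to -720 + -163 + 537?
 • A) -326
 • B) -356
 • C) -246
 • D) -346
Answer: D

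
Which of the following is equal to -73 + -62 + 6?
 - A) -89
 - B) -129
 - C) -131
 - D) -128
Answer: B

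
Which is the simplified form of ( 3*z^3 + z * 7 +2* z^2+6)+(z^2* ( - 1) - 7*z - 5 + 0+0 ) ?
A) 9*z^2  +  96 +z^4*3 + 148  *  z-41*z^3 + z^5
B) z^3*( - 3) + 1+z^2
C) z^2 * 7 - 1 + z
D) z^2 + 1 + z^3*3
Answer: D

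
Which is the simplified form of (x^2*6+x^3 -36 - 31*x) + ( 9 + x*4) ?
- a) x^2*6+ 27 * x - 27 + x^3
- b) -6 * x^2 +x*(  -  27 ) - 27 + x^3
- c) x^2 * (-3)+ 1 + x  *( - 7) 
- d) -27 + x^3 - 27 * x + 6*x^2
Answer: d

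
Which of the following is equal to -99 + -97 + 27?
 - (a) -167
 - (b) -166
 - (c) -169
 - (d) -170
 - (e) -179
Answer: c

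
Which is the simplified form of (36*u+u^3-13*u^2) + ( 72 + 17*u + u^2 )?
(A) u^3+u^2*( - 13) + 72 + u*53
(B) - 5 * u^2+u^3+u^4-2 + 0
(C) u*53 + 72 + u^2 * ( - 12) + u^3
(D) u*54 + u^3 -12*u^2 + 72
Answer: C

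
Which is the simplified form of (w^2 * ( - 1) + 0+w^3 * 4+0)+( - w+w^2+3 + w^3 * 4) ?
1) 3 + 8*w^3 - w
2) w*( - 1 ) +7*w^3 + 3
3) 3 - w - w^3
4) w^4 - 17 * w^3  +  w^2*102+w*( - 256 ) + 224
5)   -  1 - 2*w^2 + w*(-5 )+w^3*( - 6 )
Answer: 1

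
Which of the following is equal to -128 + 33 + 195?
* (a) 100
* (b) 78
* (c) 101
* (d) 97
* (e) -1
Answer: a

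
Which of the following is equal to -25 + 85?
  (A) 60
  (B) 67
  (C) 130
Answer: A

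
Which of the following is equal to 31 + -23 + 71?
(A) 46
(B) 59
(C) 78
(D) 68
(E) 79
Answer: E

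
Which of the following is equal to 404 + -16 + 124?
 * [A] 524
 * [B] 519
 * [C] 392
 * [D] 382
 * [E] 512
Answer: E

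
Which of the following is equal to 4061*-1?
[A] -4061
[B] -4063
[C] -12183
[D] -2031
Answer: A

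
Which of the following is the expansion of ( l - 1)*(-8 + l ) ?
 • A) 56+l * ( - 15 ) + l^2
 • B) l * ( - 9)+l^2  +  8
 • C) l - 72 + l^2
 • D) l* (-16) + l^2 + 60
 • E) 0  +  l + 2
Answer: B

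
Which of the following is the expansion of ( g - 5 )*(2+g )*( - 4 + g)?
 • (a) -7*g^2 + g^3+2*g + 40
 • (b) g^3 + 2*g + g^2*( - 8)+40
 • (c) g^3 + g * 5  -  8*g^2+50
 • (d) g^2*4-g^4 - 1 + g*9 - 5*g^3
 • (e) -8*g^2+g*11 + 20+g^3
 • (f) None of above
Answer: a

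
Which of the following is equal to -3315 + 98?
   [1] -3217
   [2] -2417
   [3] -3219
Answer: 1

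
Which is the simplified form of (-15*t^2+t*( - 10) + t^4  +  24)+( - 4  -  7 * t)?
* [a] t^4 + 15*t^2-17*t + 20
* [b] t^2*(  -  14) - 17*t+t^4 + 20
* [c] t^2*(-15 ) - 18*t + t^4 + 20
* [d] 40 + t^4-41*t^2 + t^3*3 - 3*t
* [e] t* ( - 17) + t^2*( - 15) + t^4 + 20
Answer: e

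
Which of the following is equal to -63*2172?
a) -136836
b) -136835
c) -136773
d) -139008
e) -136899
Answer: a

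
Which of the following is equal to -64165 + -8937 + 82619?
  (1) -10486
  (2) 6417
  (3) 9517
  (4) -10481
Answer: 3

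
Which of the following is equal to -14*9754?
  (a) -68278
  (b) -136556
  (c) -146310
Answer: b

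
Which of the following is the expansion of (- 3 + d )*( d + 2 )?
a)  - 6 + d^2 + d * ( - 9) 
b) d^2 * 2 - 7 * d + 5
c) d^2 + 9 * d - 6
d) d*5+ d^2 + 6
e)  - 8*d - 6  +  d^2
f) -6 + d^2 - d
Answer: f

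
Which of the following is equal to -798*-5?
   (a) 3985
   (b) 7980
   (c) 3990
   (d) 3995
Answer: c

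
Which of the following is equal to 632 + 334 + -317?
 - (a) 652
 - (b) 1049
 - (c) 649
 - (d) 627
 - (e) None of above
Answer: c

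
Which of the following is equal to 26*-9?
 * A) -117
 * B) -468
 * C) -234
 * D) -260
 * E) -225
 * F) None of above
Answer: C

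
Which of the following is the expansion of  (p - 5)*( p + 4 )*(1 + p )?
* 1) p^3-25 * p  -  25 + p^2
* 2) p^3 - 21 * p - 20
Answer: 2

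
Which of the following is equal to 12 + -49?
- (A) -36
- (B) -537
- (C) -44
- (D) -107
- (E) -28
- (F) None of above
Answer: F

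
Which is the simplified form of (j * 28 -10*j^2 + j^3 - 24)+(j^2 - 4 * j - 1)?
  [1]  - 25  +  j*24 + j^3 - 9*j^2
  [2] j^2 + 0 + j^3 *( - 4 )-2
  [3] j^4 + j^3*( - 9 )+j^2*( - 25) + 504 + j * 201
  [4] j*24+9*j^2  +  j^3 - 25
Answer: 1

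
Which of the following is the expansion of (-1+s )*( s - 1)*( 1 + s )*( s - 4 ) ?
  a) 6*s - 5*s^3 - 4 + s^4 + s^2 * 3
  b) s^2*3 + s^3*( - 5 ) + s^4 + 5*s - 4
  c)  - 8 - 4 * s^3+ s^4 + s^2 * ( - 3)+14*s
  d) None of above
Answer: b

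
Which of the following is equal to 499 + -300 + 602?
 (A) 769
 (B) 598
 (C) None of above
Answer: C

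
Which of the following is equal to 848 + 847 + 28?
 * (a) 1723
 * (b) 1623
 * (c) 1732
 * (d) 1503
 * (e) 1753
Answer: a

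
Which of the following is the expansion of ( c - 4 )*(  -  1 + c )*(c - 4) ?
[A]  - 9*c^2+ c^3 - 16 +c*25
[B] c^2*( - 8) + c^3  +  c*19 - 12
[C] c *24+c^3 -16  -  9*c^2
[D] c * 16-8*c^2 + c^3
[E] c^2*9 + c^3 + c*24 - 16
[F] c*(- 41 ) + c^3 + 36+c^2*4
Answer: C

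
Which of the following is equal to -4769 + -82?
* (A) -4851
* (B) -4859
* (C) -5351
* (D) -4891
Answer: A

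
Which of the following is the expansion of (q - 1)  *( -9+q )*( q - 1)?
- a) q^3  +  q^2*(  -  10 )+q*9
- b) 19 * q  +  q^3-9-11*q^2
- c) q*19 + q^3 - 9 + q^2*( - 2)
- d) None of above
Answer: b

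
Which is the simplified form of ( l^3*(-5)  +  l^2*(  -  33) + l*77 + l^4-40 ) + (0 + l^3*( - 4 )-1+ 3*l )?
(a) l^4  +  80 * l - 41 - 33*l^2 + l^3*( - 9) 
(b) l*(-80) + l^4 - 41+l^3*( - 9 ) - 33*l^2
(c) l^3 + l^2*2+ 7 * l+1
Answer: a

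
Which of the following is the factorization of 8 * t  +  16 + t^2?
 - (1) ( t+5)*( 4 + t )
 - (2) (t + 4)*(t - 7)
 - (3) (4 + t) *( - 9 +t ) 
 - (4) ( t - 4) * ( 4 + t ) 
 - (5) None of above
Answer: 5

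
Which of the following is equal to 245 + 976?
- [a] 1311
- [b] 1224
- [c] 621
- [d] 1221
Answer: d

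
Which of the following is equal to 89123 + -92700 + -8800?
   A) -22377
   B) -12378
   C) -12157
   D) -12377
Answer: D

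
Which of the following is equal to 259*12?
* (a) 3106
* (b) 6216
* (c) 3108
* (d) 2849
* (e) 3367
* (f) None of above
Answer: c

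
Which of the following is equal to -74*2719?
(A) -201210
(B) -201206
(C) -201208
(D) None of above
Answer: B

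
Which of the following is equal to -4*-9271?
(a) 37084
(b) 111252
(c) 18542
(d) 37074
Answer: a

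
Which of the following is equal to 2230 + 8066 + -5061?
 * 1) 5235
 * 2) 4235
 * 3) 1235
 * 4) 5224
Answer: 1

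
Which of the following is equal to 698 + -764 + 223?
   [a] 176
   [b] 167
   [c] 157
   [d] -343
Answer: c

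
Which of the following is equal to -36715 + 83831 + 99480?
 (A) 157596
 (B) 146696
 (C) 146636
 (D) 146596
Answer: D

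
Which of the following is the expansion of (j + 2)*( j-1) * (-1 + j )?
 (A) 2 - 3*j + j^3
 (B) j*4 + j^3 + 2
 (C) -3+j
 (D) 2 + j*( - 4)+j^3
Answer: A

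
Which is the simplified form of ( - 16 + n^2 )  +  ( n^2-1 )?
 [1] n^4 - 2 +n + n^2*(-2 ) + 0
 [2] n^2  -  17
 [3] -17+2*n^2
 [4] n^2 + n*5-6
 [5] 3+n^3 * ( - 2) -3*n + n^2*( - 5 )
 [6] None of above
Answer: 3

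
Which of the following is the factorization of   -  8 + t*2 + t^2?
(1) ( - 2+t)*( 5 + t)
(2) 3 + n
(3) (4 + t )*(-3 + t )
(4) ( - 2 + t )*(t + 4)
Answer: 4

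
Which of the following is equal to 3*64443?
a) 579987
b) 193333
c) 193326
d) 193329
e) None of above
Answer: d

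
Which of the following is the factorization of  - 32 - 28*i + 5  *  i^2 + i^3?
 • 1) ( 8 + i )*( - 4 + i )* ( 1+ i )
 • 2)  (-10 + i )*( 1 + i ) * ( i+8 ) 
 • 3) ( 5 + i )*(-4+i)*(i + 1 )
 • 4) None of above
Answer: 1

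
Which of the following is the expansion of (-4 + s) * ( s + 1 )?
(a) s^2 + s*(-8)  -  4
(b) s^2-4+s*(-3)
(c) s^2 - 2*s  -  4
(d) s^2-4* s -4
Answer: b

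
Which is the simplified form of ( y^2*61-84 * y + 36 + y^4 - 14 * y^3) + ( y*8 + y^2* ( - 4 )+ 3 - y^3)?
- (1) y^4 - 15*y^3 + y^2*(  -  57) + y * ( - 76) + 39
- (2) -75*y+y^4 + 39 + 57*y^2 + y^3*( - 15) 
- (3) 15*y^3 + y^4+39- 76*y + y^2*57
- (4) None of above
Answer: 4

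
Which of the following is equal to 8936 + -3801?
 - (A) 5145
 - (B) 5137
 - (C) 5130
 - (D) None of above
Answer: D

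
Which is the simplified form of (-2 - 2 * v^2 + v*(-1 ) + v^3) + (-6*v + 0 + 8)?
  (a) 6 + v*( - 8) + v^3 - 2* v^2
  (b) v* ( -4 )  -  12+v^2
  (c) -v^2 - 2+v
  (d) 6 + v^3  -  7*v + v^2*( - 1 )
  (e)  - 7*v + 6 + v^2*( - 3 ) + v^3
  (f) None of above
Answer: f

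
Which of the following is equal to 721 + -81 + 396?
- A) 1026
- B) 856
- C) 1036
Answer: C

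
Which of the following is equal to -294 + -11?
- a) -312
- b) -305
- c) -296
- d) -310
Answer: b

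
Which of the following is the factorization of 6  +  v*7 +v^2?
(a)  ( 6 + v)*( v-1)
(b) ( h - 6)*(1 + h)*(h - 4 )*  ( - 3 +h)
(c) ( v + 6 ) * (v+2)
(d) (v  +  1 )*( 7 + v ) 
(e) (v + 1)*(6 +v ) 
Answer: e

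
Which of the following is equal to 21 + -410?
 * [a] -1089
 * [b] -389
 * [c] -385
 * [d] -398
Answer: b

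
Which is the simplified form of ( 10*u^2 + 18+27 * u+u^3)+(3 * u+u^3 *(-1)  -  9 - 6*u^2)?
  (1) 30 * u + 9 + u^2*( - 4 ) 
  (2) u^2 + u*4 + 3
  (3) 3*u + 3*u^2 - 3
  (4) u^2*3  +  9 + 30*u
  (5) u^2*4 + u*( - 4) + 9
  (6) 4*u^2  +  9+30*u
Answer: 6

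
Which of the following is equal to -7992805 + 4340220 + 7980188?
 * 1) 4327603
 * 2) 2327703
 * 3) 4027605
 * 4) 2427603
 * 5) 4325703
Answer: 1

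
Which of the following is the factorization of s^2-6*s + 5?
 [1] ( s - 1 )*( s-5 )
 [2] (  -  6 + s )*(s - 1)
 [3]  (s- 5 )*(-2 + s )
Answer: 1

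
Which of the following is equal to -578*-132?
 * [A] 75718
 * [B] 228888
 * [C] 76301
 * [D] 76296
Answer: D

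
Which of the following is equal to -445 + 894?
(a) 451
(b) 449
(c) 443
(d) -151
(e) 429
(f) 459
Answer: b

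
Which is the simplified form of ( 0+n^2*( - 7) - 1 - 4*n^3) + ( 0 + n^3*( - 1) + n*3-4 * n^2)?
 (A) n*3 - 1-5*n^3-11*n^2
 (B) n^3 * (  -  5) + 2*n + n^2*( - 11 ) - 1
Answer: A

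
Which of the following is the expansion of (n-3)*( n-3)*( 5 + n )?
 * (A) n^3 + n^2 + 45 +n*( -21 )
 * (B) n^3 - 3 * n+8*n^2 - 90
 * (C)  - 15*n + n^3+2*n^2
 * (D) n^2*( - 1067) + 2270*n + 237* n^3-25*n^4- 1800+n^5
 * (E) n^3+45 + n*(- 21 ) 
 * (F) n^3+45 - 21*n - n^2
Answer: F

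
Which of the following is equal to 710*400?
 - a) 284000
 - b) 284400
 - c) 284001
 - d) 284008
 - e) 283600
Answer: a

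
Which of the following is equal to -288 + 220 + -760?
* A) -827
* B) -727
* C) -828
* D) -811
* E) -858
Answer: C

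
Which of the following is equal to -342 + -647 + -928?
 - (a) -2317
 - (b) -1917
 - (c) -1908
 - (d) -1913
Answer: b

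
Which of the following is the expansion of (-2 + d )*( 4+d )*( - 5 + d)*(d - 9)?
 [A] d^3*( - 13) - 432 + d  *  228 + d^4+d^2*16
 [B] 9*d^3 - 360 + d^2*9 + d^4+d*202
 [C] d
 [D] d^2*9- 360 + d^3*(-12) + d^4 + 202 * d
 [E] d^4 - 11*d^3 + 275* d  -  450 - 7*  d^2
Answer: D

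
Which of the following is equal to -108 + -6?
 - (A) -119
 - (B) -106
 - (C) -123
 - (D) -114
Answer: D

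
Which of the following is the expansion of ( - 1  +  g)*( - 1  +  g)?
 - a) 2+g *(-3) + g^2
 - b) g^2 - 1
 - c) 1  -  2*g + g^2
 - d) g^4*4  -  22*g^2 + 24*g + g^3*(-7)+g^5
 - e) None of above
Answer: c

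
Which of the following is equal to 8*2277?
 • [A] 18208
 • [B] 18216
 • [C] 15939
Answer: B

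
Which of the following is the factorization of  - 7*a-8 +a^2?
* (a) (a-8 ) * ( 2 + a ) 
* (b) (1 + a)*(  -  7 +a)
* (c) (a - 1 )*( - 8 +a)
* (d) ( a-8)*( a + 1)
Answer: d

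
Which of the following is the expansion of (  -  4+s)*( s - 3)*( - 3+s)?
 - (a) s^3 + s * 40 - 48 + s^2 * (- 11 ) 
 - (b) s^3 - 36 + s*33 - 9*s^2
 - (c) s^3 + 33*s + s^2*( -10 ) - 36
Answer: c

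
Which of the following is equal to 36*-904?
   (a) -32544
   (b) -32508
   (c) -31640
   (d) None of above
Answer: a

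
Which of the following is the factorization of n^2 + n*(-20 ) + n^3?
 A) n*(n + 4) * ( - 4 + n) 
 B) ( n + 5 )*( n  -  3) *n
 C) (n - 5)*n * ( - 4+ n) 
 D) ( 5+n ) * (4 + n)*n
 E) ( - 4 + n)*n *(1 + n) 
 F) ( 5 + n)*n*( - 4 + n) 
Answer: F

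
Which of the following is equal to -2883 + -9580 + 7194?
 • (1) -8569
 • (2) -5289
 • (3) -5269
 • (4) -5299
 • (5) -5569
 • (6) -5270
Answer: 3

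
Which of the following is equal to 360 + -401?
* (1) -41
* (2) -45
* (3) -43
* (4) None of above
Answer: 1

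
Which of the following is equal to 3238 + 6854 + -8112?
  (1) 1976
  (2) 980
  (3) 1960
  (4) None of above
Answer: 4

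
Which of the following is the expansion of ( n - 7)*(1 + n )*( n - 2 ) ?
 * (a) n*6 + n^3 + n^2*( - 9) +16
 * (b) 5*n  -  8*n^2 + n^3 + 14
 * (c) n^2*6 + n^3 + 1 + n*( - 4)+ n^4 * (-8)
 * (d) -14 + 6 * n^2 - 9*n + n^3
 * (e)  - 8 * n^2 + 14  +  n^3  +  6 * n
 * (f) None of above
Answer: b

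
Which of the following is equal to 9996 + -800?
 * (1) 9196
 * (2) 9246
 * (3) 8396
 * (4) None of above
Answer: 1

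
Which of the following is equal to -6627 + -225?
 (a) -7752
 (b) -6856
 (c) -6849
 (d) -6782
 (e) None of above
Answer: e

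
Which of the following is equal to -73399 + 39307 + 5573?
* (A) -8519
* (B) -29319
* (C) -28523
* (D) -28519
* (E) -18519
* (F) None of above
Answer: D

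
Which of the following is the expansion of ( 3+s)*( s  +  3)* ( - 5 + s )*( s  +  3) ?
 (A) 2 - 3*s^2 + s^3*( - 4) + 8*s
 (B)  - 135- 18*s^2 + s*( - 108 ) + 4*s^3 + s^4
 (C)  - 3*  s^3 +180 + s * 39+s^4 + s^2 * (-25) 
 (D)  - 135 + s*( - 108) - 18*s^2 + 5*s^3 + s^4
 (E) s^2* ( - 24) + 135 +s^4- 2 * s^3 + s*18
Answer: B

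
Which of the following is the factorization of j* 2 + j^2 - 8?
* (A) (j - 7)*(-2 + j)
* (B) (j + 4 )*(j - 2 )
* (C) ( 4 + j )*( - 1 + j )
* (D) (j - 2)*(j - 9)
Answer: B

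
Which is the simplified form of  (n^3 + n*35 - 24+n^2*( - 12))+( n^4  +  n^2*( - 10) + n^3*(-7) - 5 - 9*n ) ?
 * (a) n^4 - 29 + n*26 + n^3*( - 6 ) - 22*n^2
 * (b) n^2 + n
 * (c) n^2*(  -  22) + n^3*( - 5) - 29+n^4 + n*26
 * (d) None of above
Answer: a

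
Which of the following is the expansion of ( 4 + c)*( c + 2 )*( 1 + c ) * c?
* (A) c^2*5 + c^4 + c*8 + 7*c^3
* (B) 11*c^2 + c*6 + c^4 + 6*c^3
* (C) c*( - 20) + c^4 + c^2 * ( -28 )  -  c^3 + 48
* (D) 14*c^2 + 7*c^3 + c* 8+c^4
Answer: D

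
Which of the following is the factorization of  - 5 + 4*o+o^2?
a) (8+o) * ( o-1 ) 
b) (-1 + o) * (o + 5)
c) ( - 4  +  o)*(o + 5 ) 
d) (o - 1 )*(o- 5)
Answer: b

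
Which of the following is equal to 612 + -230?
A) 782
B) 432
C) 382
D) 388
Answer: C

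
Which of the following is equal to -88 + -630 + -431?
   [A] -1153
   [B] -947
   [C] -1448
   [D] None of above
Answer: D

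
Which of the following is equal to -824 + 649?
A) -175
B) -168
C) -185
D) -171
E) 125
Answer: A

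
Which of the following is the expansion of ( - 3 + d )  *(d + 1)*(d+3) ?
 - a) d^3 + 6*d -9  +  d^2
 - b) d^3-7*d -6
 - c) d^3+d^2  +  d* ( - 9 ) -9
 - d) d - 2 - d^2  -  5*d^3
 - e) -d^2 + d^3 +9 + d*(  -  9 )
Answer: c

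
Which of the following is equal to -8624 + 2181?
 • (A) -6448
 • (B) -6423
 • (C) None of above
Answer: C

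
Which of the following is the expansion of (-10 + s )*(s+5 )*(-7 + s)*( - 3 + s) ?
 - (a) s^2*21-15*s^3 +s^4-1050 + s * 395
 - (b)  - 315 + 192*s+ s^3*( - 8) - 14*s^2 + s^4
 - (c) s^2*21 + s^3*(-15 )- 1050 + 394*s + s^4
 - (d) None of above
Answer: a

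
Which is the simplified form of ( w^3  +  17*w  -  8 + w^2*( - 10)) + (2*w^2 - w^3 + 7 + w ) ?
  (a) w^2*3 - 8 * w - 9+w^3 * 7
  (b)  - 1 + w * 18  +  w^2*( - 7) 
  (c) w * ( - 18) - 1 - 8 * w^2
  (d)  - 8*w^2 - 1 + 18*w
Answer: d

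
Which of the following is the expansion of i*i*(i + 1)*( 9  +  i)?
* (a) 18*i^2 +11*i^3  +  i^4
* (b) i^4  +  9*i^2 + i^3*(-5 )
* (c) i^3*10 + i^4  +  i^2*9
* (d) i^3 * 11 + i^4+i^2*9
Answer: c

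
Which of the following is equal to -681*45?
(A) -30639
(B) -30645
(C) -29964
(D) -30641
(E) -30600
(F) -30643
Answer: B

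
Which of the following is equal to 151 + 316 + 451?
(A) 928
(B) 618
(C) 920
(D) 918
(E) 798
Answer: D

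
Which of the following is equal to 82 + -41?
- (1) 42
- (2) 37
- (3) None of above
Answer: 3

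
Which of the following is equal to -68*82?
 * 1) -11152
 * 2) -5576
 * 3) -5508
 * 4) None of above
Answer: 2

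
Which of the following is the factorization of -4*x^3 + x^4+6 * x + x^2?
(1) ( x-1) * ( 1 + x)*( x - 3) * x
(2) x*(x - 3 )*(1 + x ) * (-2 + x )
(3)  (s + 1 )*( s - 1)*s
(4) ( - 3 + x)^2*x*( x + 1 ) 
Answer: 2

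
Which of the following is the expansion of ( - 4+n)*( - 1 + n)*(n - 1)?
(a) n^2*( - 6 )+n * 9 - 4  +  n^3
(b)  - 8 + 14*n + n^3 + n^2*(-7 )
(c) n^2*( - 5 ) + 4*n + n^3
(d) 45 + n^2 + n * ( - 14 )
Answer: a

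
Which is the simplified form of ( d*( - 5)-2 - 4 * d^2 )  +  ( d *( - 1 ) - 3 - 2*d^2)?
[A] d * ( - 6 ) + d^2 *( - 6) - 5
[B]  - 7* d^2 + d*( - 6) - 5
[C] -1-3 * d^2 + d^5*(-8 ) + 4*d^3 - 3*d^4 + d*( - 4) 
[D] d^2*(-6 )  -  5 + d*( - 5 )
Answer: A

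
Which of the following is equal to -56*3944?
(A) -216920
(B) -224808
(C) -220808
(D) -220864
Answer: D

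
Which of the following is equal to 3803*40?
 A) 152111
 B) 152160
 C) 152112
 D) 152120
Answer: D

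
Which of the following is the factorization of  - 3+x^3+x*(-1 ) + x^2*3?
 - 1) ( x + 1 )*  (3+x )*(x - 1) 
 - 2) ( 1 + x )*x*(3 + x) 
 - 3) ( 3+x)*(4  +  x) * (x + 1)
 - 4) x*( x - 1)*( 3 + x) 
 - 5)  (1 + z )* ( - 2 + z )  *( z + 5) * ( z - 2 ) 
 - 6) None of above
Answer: 1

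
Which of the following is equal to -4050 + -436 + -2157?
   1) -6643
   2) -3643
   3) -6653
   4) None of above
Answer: 1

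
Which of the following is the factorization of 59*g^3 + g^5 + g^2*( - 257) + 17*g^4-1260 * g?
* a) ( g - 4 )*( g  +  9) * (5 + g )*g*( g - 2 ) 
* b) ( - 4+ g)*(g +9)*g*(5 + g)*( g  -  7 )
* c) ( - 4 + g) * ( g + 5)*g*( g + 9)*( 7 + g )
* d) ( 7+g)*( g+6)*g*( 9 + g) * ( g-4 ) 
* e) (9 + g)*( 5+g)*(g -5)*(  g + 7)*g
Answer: c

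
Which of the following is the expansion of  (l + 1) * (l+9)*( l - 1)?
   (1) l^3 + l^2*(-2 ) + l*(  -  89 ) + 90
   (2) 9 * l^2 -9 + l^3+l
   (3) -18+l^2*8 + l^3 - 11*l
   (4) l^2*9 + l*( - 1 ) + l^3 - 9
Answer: 4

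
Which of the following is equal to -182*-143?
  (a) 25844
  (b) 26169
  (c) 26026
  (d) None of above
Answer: c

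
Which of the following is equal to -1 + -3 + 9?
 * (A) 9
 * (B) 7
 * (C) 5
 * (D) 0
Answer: C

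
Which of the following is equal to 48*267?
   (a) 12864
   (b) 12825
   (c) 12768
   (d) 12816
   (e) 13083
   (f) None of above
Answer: d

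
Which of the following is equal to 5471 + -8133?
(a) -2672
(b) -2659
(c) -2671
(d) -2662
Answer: d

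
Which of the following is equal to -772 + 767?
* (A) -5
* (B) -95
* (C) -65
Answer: A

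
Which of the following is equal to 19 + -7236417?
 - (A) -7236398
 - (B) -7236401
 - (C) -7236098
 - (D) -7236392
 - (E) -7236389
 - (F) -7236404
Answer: A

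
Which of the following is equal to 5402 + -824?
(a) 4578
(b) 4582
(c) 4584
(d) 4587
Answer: a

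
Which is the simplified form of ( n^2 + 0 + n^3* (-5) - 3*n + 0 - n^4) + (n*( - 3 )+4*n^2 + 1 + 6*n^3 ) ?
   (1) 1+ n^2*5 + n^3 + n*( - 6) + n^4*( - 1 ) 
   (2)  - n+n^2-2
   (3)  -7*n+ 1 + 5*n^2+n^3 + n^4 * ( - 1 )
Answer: 1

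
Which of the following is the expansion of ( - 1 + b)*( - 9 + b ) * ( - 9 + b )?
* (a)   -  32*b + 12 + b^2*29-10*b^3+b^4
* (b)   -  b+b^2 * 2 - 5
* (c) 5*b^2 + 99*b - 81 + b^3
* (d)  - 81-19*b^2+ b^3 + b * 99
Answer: d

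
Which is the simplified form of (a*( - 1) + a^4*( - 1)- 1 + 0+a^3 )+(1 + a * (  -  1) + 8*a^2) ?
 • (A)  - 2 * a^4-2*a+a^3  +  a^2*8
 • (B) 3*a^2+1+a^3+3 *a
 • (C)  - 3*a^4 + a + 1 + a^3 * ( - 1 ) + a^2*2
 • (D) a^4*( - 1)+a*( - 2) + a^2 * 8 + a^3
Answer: D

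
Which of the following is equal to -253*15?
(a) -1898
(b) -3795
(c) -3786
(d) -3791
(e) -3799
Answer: b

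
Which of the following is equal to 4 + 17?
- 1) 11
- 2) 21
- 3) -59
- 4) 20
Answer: 2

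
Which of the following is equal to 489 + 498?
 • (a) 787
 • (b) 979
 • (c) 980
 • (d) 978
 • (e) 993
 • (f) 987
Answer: f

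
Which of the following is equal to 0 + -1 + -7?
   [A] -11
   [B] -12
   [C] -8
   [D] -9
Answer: C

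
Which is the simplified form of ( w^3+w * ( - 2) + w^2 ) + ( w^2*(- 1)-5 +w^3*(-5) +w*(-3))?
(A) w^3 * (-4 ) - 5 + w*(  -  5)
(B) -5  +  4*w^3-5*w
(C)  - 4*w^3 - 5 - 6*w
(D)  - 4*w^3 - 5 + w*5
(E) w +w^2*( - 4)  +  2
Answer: A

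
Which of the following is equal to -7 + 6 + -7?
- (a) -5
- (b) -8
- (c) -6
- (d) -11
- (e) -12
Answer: b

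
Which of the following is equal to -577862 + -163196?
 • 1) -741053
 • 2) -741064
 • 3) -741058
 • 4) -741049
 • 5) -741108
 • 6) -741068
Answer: 3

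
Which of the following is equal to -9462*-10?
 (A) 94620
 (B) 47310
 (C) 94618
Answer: A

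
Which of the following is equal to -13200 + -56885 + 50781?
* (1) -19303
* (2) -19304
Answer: 2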